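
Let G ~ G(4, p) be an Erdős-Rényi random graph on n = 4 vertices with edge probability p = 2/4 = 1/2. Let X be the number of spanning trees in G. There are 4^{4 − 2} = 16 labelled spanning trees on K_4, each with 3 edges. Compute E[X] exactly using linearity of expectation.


K_4 has 4^{4 − 2} = 16 labelled spanning trees.
For each such spanning tree H, let X_H = 1 if all 3 edges of H are present in G. Then P[X_H = 1] = p^{3} = (1/2)^{3} = 1/8.
By linearity: E[X] = Σ_H E[X_H] = 16 · p^{3} = 16 · 1/8 = 2.
Numerically: E[X] ≈ 2.

E[X] = 16 · (1/2)^{3} = 2 ≈ 2.


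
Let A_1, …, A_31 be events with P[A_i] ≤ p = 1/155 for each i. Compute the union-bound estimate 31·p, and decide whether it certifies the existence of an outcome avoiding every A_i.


Union bound: P[∪_{i=1}^{31} A_i] ≤ Σ_i P[A_i] ≤ 31·p = 31·(1/155) = 1/5.
Numerically: 1/5 ≈ 0.20000.
Is 1/5 < 1? YES.
Since P[∪ A_i] ≤ 1/5 < 1, the complement has P[∩ A_i^c] ≥ 1 − 1/5 = 4/5 > 0, so some outcome avoids every A_i.

31·p = 1/5 ≈ 0.20000; existence CERTIFIED by the union bound.


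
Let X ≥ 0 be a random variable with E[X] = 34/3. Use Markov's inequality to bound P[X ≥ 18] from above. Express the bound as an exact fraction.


μ = E[X] = 34/3, a = 18.
Markov: P[X ≥ 18] ≤ μ/a = (34/3)/18 = 17/27.
Numerically: ≈ 0.629630.
(Since a = 18 > μ = 11.333333, the bound 17/27 is < 1 and informative.)

P[X ≥ 18] ≤ 17/27 ≈ 0.629630.


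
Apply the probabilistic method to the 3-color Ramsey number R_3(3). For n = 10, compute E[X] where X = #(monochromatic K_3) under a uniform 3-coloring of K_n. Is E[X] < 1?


E[X] = C(10, 3) · 3^{1 − 3} = 120 · 3^{−2} = 120/9.
As a reduced fraction: E[X] = 40/3 ≈ 13.3333.
Is E[X] < 1? NO.
Since E[X] ≥ 1, the first-moment bound is inconclusive at n = 10; it does NOT by itself certify R_3(3) > 10.

E[X] = 40/3 ≈ 13.3333; E[X] ≥ 1; first-moment method inconclusive here.


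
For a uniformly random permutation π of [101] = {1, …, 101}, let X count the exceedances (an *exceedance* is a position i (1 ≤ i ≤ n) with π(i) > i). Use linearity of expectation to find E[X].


Write X = Σ_{i=1}^{101} X_i, where X_i = 1_{π(i) > i}.
For each fixed i, π(i) is uniform over {1, …, 101} (marginal of a uniform permutation), so P[π(i) > i] = (n − i)/n. Summing: Σ_{i=1}^{101} (n − i)/n = (0 + 1 + … + 100)/101 = 101(101 − 1)/(2·101) = (101 − 1)/2.
Hence E[X] = Σ_{i=1}^{101} (101 − i)/101 = 50 ≈ 50.000000.

E[X] = 50 = 50.000000.


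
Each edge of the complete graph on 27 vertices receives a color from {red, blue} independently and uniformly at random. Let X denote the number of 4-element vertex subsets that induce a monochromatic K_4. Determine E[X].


Let X = Σ_S X_S over the C(27, 4) = 17550 subsets S of size 4, where X_S = 1 if the K_4 on S is monochromatic.
For a fixed S, the K_4 on S has C(4, 2) = 6 edges. P[all 6 edges red] = (1/2)^6, and likewise for blue, so P[monochromatic] = 2·(1/2)^6 = 2^{1 − 6} = 1/32.
By linearity of expectation: E[X] = C(27, 4) · 2^{1 − 6} = 17550 · 1/32 = 8775/16.
Numerically: E[X] ≈ 548.438.

E[X] = C(27,4)·2^(1−C(4,2)) = 8775/16 ≈ 548.438.


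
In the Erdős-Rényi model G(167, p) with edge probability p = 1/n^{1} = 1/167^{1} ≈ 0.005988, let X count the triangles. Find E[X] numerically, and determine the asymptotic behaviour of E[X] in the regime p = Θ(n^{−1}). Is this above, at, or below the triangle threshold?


Number of potential triangles: C(167, 3) = 762355.
Each occurs with probability p³ ≈ (0.005988)³ ≈ 2.1470917e-07.
By linearity: E[X] = C(167, 3)·p³ ≈ 762355 · 2.1470917e-07 ≈ 0.16368.
Here α = 1, so p = 1/n is exactly at the triangle threshold p ~ 1/n. Asymptotically E[X] → c³/6 = 1³/6 = 1/6 ≈ 0.16667, a bounded constant. In this regime the triangle count is asymptotically Poisson(c³/6).

E[X] ≈ 0.16368; in regime p = Θ(1/n^{1}) E[X] stays bounded (at the triangle threshold p ~ 1/n).


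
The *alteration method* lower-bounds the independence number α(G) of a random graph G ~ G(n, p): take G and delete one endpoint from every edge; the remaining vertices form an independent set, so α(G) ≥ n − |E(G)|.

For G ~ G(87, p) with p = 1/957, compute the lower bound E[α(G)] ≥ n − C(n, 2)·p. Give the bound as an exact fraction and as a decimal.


E[|E(G)|] = C(87, 2)·p = 3741 · (1/957) = 43/11.
E[α(G)] ≥ n − E[|E(G)|] = 87 − 43/11 = 914/11.
Numerically: ≈ 83.090909.
(This is only a lower bound; the true E[α(G)] may be larger.)

E[α(G)] ≥ 914/11 ≈ 83.090909.


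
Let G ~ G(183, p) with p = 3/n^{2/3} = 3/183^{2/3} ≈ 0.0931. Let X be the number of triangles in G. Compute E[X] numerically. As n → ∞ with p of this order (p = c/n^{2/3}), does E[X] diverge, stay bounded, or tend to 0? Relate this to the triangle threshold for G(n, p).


Number of potential triangles: C(183, 3) = 1004731.
Each occurs with probability p³ ≈ (0.0931)³ ≈ 8.06235e-04.
By linearity: E[X] = C(183, 3)·p³ ≈ 1004731 · 8.06235e-04 ≈ 810.049.
Since α = 2/3 < 1, p = c/n^{2/3} ≫ 1/n is above the triangle threshold p ~ 1/n. Asymptotically E[X] ~ (c³/6)·n^{3(1−α)} = (3³/6)·n^{1} → ∞; triangles are abundant w.h.p.

E[X] ≈ 810.049; in regime p = Θ(1/n^{2/3}) E[X] diverges (above the triangle threshold p ~ 1/n).


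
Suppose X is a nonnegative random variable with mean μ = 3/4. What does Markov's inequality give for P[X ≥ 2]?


μ = E[X] = 3/4, a = 2.
Markov: P[X ≥ 2] ≤ μ/a = (3/4)/2 = 3/8.
Numerically: ≈ 0.375.
(Since a = 2 > μ = 0.750, the bound 3/8 is < 1 and informative.)

P[X ≥ 2] ≤ 3/8 ≈ 0.375.


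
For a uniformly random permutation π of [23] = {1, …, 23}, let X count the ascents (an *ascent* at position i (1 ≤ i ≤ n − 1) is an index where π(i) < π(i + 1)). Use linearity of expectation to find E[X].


Write X = Σ X_I over i = 1, …, 22, with X_I the indicator of one ascent.
There are 22 indicators.
For each fixed i, the pair (π(i), π(i+1)) is a uniformly random ordered pair of distinct values from {1, …, 23}; by symmetry P[π(i) < π(i+1)] = 1/2.
By linearity: E[X] = 22 · (1/2) = (23 − 1) · (1/2) = 11 ≈ 11.00000.

E[X] = 11 = 11.00000.


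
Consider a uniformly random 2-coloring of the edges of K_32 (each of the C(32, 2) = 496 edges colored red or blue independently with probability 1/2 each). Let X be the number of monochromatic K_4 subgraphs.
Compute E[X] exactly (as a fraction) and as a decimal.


Let X = Σ_S X_S over the C(32, 4) = 35960 subsets S of size 4, where X_S = 1 if the K_4 on S is monochromatic.
For a fixed S, the K_4 on S has C(4, 2) = 6 edges. P[all 6 edges red] = (1/2)^6, and likewise for blue, so P[monochromatic] = 2·(1/2)^6 = 2^{1 − 6} = 1/32.
By linearity of expectation: E[X] = C(32, 4) · 2^{1 − 6} = 35960 · 1/32 = 4495/4.
Numerically: E[X] ≈ 1123.75000.

E[X] = C(32,4)·2^(1−C(4,2)) = 4495/4 ≈ 1123.75000.


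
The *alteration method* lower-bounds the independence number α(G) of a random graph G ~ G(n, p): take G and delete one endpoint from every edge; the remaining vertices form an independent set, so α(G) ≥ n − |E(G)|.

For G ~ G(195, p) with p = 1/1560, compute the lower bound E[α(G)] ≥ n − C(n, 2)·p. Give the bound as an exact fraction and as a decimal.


E[|E(G)|] = C(195, 2)·p = 18915 · (1/1560) = 97/8.
E[α(G)] ≥ n − E[|E(G)|] = 195 − 97/8 = 1463/8.
Numerically: ≈ 182.875000.
(This is only a lower bound; the true E[α(G)] may be larger.)

E[α(G)] ≥ 1463/8 ≈ 182.875000.


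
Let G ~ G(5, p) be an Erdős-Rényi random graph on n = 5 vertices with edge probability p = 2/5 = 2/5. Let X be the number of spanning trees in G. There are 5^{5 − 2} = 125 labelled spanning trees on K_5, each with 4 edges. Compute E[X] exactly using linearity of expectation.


K_5 has 5^{5 − 2} = 125 labelled spanning trees.
For each such spanning tree H, let X_H = 1 if all 4 edges of H are present in G. Then P[X_H = 1] = p^{4} = (2/5)^{4} = 16/625.
By linearity of expectation: E[X] = Σ_H E[X_H] = 125 · p^{4} = 125 · 16/625 = 16/5.
Numerically: E[X] ≈ 3.2.

E[X] = 125 · (2/5)^{4} = 16/5 ≈ 3.2.


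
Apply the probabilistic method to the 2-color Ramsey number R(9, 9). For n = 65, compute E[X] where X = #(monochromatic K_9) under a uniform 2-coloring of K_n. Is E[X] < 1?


E[X] = C(65, 9) · 2^{1 − 36} = 31966749880 · 2^{−35} = 31966749880/34359738368.
As a reduced fraction: E[X] = 3995843735/4294967296 ≈ 0.930.
Is E[X] < 1? YES.
Since E[X] < 1, there exists a 2-coloring of K_{65} with no monochromatic K_9; hence R(9, 9) > 65.

E[X] = 3995843735/4294967296 ≈ 0.930; E[X] < 1, so R(9, 9) > 65.


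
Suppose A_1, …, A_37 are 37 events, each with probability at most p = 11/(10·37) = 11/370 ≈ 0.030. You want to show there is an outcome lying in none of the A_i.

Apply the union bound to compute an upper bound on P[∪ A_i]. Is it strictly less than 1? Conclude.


Union bound: P[∪_{i=1}^{37} A_i] ≤ Σ_i P[A_i] ≤ 37·p = 37·(11/370) = 11/10.
Numerically: 11/10 ≈ 1.100.
Is 11/10 < 1? NO.
Since the bound 11/10 is ≥ 1, the union bound is uninformative here; it does NOT by itself certify existence.

37·p = 11/10 ≈ 1.100; existence NOT certified by the union bound.


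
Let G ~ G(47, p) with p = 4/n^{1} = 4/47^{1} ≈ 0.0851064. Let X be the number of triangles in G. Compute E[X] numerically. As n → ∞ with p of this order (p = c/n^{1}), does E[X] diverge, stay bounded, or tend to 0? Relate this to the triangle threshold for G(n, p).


Number of potential triangles: C(47, 3) = 16215.
Each occurs with probability p³ ≈ (0.0851064)³ ≈ 6.16433738e-04.
By linearity: E[X] = C(47, 3)·p³ ≈ 16215 · 6.16433738e-04 ≈ 9.995473.
Here α = 1, so p = 4/n is exactly at the triangle threshold p ~ 1/n. Asymptotically E[X] → c³/6 = 4³/6 = 32/3 ≈ 10.666667, a bounded constant. In this regime the triangle count is asymptotically Poisson(c³/6).

E[X] ≈ 9.995473; in regime p = Θ(1/n^{1}) E[X] stays bounded (at the triangle threshold p ~ 1/n).


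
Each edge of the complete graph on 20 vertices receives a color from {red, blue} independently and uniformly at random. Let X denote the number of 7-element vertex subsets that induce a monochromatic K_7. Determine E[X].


Let X = Σ_S X_S over the C(20, 7) = 77520 subsets S of size 7, where X_S = 1 if the K_7 on S is monochromatic.
For a fixed S, the K_7 on S has C(7, 2) = 21 edges. P[all 21 edges red] = (1/2)^21, and likewise for blue, so P[monochromatic] = 2·(1/2)^21 = 2^{1 − 21} = 1/1048576.
By linearity: E[X] = C(20, 7) · 2^{1 − 21} = 77520 · 1/1048576 = 4845/65536.
Numerically: E[X] ≈ 0.073929.

E[X] = C(20,7)·2^(1−C(7,2)) = 4845/65536 ≈ 0.073929.


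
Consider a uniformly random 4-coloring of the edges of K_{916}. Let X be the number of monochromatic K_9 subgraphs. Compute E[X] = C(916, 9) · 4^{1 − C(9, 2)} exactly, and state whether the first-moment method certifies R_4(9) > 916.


E[X] = C(916, 9) · 4^{1 − 36} = 1202748565202942340440 · 4^{−35} = 1202748565202942340440/1180591620717411303424.
As a reduced fraction: E[X] = 150343570650367792555/147573952589676412928 ≈ 1.0187677.
Is E[X] < 1? NO.
Since E[X] ≥ 1, the first-moment bound is inconclusive at n = 916; it does NOT by itself certify R_4(9) > 916.

E[X] = 150343570650367792555/147573952589676412928 ≈ 1.0187677; E[X] ≥ 1; first-moment method inconclusive here.


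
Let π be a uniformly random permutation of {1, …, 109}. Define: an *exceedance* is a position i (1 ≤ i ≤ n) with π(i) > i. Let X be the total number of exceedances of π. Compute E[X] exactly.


Write X = Σ_{i=1}^{109} X_i, where X_i = 1_{π(i) > i}.
For each fixed i, π(i) is uniform over {1, …, 109} (marginal of a uniform permutation), so P[π(i) > i] = (n − i)/n. Summing: Σ_{i=1}^{109} (n − i)/n = (0 + 1 + … + 108)/109 = 109(109 − 1)/(2·109) = (109 − 1)/2.
Hence E[X] = Σ_{i=1}^{109} (109 − i)/109 = 54 ≈ 54.000.

E[X] = 54 = 54.000.


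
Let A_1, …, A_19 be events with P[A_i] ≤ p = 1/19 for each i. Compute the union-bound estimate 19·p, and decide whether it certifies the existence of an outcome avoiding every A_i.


Union bound: P[∪_{i=1}^{19} A_i] ≤ Σ_i P[A_i] ≤ 19·p = 19·(1/19) = 1.
Numerically: 1 ≈ 1.000.
Is 1 < 1? NO.
Since the bound 1 is ≥ 1, the union bound is uninformative here; it does NOT by itself certify existence.

19·p = 1 ≈ 1.000; existence NOT certified by the union bound.


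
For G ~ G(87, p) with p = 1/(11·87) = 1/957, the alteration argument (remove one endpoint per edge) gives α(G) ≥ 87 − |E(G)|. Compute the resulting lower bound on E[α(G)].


E[|E(G)|] = C(87, 2)·p = 3741 · (1/957) = 43/11.
E[α(G)] ≥ n − E[|E(G)|] = 87 − 43/11 = 914/11.
Numerically: ≈ 83.091.
(This is only a lower bound; the true E[α(G)] may be larger.)

E[α(G)] ≥ 914/11 ≈ 83.091.


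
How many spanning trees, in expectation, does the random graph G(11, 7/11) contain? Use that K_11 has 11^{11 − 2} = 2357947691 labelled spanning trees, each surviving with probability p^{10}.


K_11 has 11^{11 − 2} = 2357947691 labelled spanning trees.
For each such spanning tree H, let X_H = 1 if all 10 edges of H are present in G. Then P[X_H = 1] = p^{10} = (7/11)^{10} = 282475249/25937424601.
Summing the indicators: E[X] = Σ_H E[X_H] = 2357947691 · p^{10} = 2357947691 · 282475249/25937424601 = 282475249/11.
Numerically: E[X] ≈ 2.56796e+07.

E[X] = 2357947691 · (7/11)^{10} = 282475249/11 ≈ 2.56796e+07.


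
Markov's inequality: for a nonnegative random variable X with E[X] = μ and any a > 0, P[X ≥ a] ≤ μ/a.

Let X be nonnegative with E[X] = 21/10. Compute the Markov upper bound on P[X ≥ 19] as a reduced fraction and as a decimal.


μ = E[X] = 21/10, a = 19.
Markov: P[X ≥ 19] ≤ μ/a = (21/10)/19 = 21/190.
Numerically: ≈ 0.11053.
(Since a = 19 > μ = 2.10000, the bound 21/190 is < 1 and informative.)

P[X ≥ 19] ≤ 21/190 ≈ 0.11053.


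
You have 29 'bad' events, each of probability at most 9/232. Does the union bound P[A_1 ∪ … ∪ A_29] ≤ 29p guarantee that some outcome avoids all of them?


Union bound: P[∪_{i=1}^{29} A_i] ≤ Σ_i P[A_i] ≤ 29·p = 29·(9/232) = 9/8.
Numerically: 9/8 ≈ 1.125.
Is 9/8 < 1? NO.
Since the bound 9/8 is ≥ 1, the union bound is uninformative here; it does NOT by itself certify existence.

29·p = 9/8 ≈ 1.125; existence NOT certified by the union bound.


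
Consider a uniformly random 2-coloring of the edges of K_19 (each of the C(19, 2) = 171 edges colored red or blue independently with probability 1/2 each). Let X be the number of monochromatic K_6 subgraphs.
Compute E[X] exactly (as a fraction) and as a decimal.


Let X = Σ_S X_S over the C(19, 6) = 27132 subsets S of size 6, where X_S = 1 if the K_6 on S is monochromatic.
For a fixed S, the K_6 on S has C(6, 2) = 15 edges. P[all 15 edges red] = (1/2)^15, and likewise for blue, so P[monochromatic] = 2·(1/2)^15 = 2^{1 − 15} = 1/16384.
By linearity of expectation: E[X] = C(19, 6) · 2^{1 − 15} = 27132 · 1/16384 = 6783/4096.
Numerically: E[X] ≈ 1.656.

E[X] = C(19,6)·2^(1−C(6,2)) = 6783/4096 ≈ 1.656.


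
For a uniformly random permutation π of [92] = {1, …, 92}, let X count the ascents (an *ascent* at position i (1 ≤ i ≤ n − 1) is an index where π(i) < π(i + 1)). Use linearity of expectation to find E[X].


Write X = Σ X_I over i = 1, …, 91, with X_I the indicator of one ascent.
There are 91 indicators.
For each fixed i, the pair (π(i), π(i+1)) is a uniformly random ordered pair of distinct values from {1, …, 92}; by symmetry P[π(i) < π(i+1)] = 1/2.
By linearity: E[X] = 91 · (1/2) = (92 − 1) · (1/2) = 91/2 ≈ 45.5000.

E[X] = 91/2 = 45.5000.


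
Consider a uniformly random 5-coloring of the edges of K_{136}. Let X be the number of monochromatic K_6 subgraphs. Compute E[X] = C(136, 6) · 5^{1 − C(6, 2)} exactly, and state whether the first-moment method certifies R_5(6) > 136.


E[X] = C(136, 6) · 5^{1 − 15} = 7858539612 · 5^{−14} = 7858539612/6103515625.
As a reduced fraction: E[X] = 7858539612/6103515625 ≈ 1.288.
Is E[X] < 1? NO.
Since E[X] ≥ 1, the first-moment bound is inconclusive at n = 136; it does NOT by itself certify R_5(6) > 136.

E[X] = 7858539612/6103515625 ≈ 1.288; E[X] ≥ 1; first-moment method inconclusive here.


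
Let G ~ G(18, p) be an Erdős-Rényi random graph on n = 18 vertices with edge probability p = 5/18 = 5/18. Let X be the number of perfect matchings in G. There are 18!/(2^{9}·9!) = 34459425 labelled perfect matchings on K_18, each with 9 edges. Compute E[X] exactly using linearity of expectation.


K_18 has 18!/(2^{9}·9!) = 34459425 labelled perfect matchings.
For each such perfect matching H, let X_H = 1 if all 9 edges of H are present in G. Then P[X_H = 1] = p^{9} = (5/18)^{9} = 1953125/198359290368.
By linearity of expectation: E[X] = Σ_H E[X_H] = 34459425 · p^{9} = 34459425 · 1953125/198359290368 = 830908203125/2448880128.
Numerically: E[X] ≈ 339.301.

E[X] = 34459425 · (5/18)^{9} = 830908203125/2448880128 ≈ 339.301.


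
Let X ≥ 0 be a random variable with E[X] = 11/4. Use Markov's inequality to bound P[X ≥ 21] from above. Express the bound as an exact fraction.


μ = E[X] = 11/4, a = 21.
Markov: P[X ≥ 21] ≤ μ/a = (11/4)/21 = 11/84.
Numerically: ≈ 0.130952.
(Since a = 21 > μ = 2.750000, the bound 11/84 is < 1 and informative.)

P[X ≥ 21] ≤ 11/84 ≈ 0.130952.


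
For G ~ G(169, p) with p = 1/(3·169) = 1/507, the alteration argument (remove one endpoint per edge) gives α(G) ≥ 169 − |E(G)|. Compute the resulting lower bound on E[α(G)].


E[|E(G)|] = C(169, 2)·p = 14196 · (1/507) = 28.
E[α(G)] ≥ n − E[|E(G)|] = 169 − 28 = 141.
Numerically: ≈ 141.000.
(This is only a lower bound; the true E[α(G)] may be larger.)

E[α(G)] ≥ 141 ≈ 141.000.


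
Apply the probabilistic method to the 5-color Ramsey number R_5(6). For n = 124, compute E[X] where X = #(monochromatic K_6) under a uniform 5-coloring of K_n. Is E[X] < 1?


E[X] = C(124, 6) · 5^{1 − 15} = 4465475476 · 5^{−14} = 4465475476/6103515625.
As a reduced fraction: E[X] = 4465475476/6103515625 ≈ 0.731624.
Is E[X] < 1? YES.
Since E[X] < 1, there exists a 5-coloring of K_{124} with no monochromatic K_6; hence R_5(6) > 124.

E[X] = 4465475476/6103515625 ≈ 0.731624; E[X] < 1, so R_5(6) > 124.


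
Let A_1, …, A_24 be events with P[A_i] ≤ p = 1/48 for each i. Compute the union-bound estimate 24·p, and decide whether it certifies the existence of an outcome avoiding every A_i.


Union bound: P[∪_{i=1}^{24} A_i] ≤ Σ_i P[A_i] ≤ 24·p = 24·(1/48) = 1/2.
Numerically: 1/2 ≈ 0.5000000.
Is 1/2 < 1? YES.
Since P[∪ A_i] ≤ 1/2 < 1, the complement has P[∩ A_i^c] ≥ 1 − 1/2 = 1/2 > 0, so some outcome avoids every A_i.

24·p = 1/2 ≈ 0.5000000; existence CERTIFIED by the union bound.


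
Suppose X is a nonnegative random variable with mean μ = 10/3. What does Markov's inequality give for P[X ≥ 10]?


μ = E[X] = 10/3, a = 10.
Markov: P[X ≥ 10] ≤ μ/a = (10/3)/10 = 1/3.
Numerically: ≈ 0.3333.
(Since a = 10 > μ = 3.3333, the bound 1/3 is < 1 and informative.)

P[X ≥ 10] ≤ 1/3 ≈ 0.3333.


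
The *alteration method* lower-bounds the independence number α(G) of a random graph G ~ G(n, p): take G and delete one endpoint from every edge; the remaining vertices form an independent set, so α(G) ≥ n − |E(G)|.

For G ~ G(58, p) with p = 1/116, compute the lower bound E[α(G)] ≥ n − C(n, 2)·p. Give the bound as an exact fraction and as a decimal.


E[|E(G)|] = C(58, 2)·p = 1653 · (1/116) = 57/4.
E[α(G)] ≥ n − E[|E(G)|] = 58 − 57/4 = 175/4.
Numerically: ≈ 43.750000.
(This is only a lower bound; the true E[α(G)] may be larger.)

E[α(G)] ≥ 175/4 ≈ 43.750000.


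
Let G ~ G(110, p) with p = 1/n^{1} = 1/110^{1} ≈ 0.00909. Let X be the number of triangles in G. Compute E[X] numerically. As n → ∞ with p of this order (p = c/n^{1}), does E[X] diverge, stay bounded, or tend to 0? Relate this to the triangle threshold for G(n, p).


Number of potential triangles: C(110, 3) = 215820.
Each occurs with probability p³ ≈ (0.00909)³ ≈ 7.51315e-07.
By linearity: E[X] = C(110, 3)·p³ ≈ 215820 · 7.51315e-07 ≈ 0.162.
Here α = 1, so p = 1/n is exactly at the triangle threshold p ~ 1/n. Asymptotically E[X] → c³/6 = 1³/6 = 1/6 ≈ 0.167, a bounded constant. In this regime the triangle count is asymptotically Poisson(c³/6).

E[X] ≈ 0.162; in regime p = Θ(1/n^{1}) E[X] stays bounded (at the triangle threshold p ~ 1/n).


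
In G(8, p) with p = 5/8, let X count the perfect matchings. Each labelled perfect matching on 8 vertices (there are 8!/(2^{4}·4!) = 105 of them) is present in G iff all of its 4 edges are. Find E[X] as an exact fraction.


K_8 has 8!/(2^{4}·4!) = 105 labelled perfect matchings.
For each such perfect matching H, let X_H = 1 if all 4 edges of H are present in G. Then P[X_H = 1] = p^{4} = (5/8)^{4} = 625/4096.
Summing the indicators: E[X] = Σ_H E[X_H] = 105 · p^{4} = 105 · 625/4096 = 65625/4096.
Numerically: E[X] ≈ 16.0217.

E[X] = 105 · (5/8)^{4} = 65625/4096 ≈ 16.0217.


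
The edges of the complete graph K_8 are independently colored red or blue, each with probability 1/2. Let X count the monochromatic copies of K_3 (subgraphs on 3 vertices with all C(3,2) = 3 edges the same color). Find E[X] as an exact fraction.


Let X = Σ_S X_S over the C(8, 3) = 56 subsets S of size 3, where X_S = 1 if the K_3 on S is monochromatic.
For a fixed S, the K_3 on S has C(3, 2) = 3 edges. P[all 3 edges red] = (1/2)^3, and likewise for blue, so P[monochromatic] = 2·(1/2)^3 = 2^{1 − 3} = 1/4.
Summing: E[X] = C(8, 3) · 2^{1 − 3} = 56 · 1/4 = 14.
Numerically: E[X] ≈ 14.00000.

E[X] = C(8,3)·2^(1−C(3,2)) = 14 ≈ 14.00000.


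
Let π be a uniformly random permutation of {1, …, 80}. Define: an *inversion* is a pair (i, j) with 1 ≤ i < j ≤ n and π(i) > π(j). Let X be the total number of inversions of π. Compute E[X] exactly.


Write X = Σ X_I over the C(80, 2) = 3160 pairs i < j, with X_I the indicator of one inversion.
There are 3160 indicators.
For each fixed pair i < j, the values π(i) and π(j) are two distinct elements of {1, …, 80} in uniformly random order; by symmetry P[π(i) > π(j)] = 1/2.
By linearity: E[X] = 3160 · (1/2) = C(80, 2) · (1/2) = 3160/2 = 1580 ≈ 1580.000000.

E[X] = 1580 = 1580.000000.


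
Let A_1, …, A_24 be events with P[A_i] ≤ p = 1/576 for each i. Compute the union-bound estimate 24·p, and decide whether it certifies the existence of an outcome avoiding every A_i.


Union bound: P[∪_{i=1}^{24} A_i] ≤ Σ_i P[A_i] ≤ 24·p = 24·(1/576) = 1/24.
Numerically: 1/24 ≈ 0.042.
Is 1/24 < 1? YES.
Since P[∪ A_i] ≤ 1/24 < 1, the complement has P[∩ A_i^c] ≥ 1 − 1/24 = 23/24 > 0, so some outcome avoids every A_i.

24·p = 1/24 ≈ 0.042; existence CERTIFIED by the union bound.


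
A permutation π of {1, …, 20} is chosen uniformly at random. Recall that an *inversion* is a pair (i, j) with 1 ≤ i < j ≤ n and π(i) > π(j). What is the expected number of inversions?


Write X = Σ X_I over the C(20, 2) = 190 pairs i < j, with X_I the indicator of one inversion.
There are 190 indicators.
For each fixed pair i < j, the values π(i) and π(j) are two distinct elements of {1, …, 20} in uniformly random order; by symmetry P[π(i) > π(j)] = 1/2.
By linearity: E[X] = 190 · (1/2) = C(20, 2) · (1/2) = 190/2 = 95 ≈ 95.00000.

E[X] = 95 = 95.00000.


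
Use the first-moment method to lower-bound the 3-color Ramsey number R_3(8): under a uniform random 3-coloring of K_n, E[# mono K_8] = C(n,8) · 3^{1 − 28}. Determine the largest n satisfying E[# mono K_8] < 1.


We need C(n, 8) · 3^{1 − 28} < 1, i.e. C(n, 8) < 3^{28 − 1} = 7625597484987.
Check values of n near the boundary:
  n = 155: C(155, 8) = 6876747915675; 6876747915675 < 7625597484987? YES
  n = 156: C(156, 8) = 7248464019225; 7248464019225 < 7625597484987? YES
  n = 157: C(157, 8) = 7637643295425; 7637643295425 < 7625597484987? NO
The largest n with C(n, 8) < 7625597484987 is n = 156 (where E[X] = 805384891025/847288609443 ≈ 0.9505437). Hence R_3(8) > 156, i.e. R_3(8) ≥ 157.

Largest n = 156; hence R_3(8) > 156.


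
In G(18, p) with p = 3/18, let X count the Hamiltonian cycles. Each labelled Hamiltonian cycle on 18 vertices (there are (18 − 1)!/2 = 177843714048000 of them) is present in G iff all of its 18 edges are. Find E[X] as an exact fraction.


K_18 has (18 − 1)!/2 = 177843714048000 labelled Hamiltonian cycles.
For each such Hamiltonian cycle H, let X_H = 1 if all 18 edges of H are present in G. Then P[X_H = 1] = p^{18} = (1/6)^{18} = 1/101559956668416.
By linearity of expectation: E[X] = Σ_H E[X_H] = 177843714048000 · p^{18} = 177843714048000 · 1/101559956668416 = 14889875/8503056.
Numerically: E[X] ≈ 1.75.

E[X] = 177843714048000 · (1/6)^{18} = 14889875/8503056 ≈ 1.75.


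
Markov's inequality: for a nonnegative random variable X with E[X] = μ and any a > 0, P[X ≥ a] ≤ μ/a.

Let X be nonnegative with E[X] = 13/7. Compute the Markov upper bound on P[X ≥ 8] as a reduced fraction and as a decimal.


μ = E[X] = 13/7, a = 8.
Markov: P[X ≥ 8] ≤ μ/a = (13/7)/8 = 13/56.
Numerically: ≈ 0.232.
(Since a = 8 > μ = 1.857, the bound 13/56 is < 1 and informative.)

P[X ≥ 8] ≤ 13/56 ≈ 0.232.


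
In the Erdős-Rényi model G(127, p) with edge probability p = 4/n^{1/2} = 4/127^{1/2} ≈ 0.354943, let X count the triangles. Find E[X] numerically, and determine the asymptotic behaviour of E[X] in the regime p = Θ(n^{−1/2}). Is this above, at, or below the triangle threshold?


Number of potential triangles: C(127, 3) = 333375.
Each occurs with probability p³ ≈ (0.354943)³ ≈ 4.47171784e-02.
By linearity: E[X] = C(127, 3)·p³ ≈ 333375 · 4.47171784e-02 ≈ 14907.589358.
Since α = 1/2 < 1, p = c/n^{1/2} ≫ 1/n is above the triangle threshold p ~ 1/n. Asymptotically E[X] ~ (c³/6)·n^{3(1−α)} = (4³/6)·n^{1.5} → ∞; triangles are abundant w.h.p.

E[X] ≈ 14907.589358; in regime p = Θ(1/n^{1/2}) E[X] diverges (above the triangle threshold p ~ 1/n).


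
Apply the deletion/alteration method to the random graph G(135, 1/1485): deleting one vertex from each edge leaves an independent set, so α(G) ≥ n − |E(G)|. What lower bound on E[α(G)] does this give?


E[|E(G)|] = C(135, 2)·p = 9045 · (1/1485) = 67/11.
E[α(G)] ≥ n − E[|E(G)|] = 135 − 67/11 = 1418/11.
Numerically: ≈ 128.909.
(This is only a lower bound; the true E[α(G)] may be larger.)

E[α(G)] ≥ 1418/11 ≈ 128.909.


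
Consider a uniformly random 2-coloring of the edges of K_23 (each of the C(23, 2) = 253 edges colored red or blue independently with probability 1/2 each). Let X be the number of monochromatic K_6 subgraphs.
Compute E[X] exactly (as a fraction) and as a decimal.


Let X = Σ_S X_S over the C(23, 6) = 100947 subsets S of size 6, where X_S = 1 if the K_6 on S is monochromatic.
For a fixed S, the K_6 on S has C(6, 2) = 15 edges. P[all 15 edges red] = (1/2)^15, and likewise for blue, so P[monochromatic] = 2·(1/2)^15 = 2^{1 − 15} = 1/16384.
By linearity of expectation: E[X] = C(23, 6) · 2^{1 − 15} = 100947 · 1/16384 = 100947/16384.
Numerically: E[X] ≈ 6.1613.

E[X] = C(23,6)·2^(1−C(6,2)) = 100947/16384 ≈ 6.1613.


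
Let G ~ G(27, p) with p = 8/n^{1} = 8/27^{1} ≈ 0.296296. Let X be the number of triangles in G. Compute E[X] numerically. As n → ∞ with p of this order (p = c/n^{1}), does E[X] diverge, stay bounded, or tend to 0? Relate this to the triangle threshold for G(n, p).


Number of potential triangles: C(27, 3) = 2925.
Each occurs with probability p³ ≈ (0.296296)³ ≈ 2.60122949e-02.
By linearity: E[X] = C(27, 3)·p³ ≈ 2925 · 2.60122949e-02 ≈ 76.085963.
Here α = 1, so p = 8/n is exactly at the triangle threshold p ~ 1/n. Asymptotically E[X] → c³/6 = 8³/6 = 256/3 ≈ 85.333333, a bounded constant. In this regime the triangle count is asymptotically Poisson(c³/6).

E[X] ≈ 76.085963; in regime p = Θ(1/n^{1}) E[X] stays bounded (at the triangle threshold p ~ 1/n).


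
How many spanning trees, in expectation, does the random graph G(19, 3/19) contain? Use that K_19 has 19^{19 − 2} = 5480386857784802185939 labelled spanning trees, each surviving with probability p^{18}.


K_19 has 19^{19 − 2} = 5480386857784802185939 labelled spanning trees.
For each such spanning tree H, let X_H = 1 if all 18 edges of H are present in G. Then P[X_H = 1] = p^{18} = (3/19)^{18} = 387420489/104127350297911241532841.
By linearity of expectation: E[X] = Σ_H E[X_H] = 5480386857784802185939 · p^{18} = 5480386857784802185939 · 387420489/104127350297911241532841 = 387420489/19.
Numerically: E[X] ≈ 2.04e+07.

E[X] = 5480386857784802185939 · (3/19)^{18} = 387420489/19 ≈ 2.04e+07.


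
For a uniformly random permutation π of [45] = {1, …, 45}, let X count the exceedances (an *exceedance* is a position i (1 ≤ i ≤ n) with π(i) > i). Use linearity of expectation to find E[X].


Write X = Σ_{i=1}^{45} X_i, where X_i = 1_{π(i) > i}.
For each fixed i, π(i) is uniform over {1, …, 45} (marginal of a uniform permutation), so P[π(i) > i] = (n − i)/n. Summing: Σ_{i=1}^{45} (n − i)/n = (0 + 1 + … + 44)/45 = 45(45 − 1)/(2·45) = (45 − 1)/2.
Hence E[X] = Σ_{i=1}^{45} (45 − i)/45 = 22 ≈ 22.00000.

E[X] = 22 = 22.00000.


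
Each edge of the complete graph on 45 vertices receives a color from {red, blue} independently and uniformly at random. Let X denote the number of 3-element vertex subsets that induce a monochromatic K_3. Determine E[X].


Let X = Σ_S X_S over the C(45, 3) = 14190 subsets S of size 3, where X_S = 1 if the K_3 on S is monochromatic.
For a fixed S, the K_3 on S has C(3, 2) = 3 edges. P[all 3 edges red] = (1/2)^3, and likewise for blue, so P[monochromatic] = 2·(1/2)^3 = 2^{1 − 3} = 1/4.
Summing: E[X] = C(45, 3) · 2^{1 − 3} = 14190 · 1/4 = 7095/2.
Numerically: E[X] ≈ 3547.5000.

E[X] = C(45,3)·2^(1−C(3,2)) = 7095/2 ≈ 3547.5000.


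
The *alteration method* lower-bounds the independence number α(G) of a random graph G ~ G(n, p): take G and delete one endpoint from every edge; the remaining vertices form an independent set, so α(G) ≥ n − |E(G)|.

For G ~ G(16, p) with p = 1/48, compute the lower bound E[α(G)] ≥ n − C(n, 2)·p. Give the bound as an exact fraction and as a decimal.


E[|E(G)|] = C(16, 2)·p = 120 · (1/48) = 5/2.
E[α(G)] ≥ n − E[|E(G)|] = 16 − 5/2 = 27/2.
Numerically: ≈ 13.500.
(This is only a lower bound; the true E[α(G)] may be larger.)

E[α(G)] ≥ 27/2 ≈ 13.500.


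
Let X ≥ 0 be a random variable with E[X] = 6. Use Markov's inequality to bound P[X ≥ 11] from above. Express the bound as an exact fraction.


μ = E[X] = 6, a = 11.
Markov: P[X ≥ 11] ≤ μ/a = (6)/11 = 6/11.
Numerically: ≈ 0.545.
(Since a = 11 > μ = 6.000, the bound 6/11 is < 1 and informative.)

P[X ≥ 11] ≤ 6/11 ≈ 0.545.


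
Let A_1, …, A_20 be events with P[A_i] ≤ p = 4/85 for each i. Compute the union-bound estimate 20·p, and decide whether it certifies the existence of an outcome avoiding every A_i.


Union bound: P[∪_{i=1}^{20} A_i] ≤ Σ_i P[A_i] ≤ 20·p = 20·(4/85) = 16/17.
Numerically: 16/17 ≈ 0.9412.
Is 16/17 < 1? YES.
Since P[∪ A_i] ≤ 16/17 < 1, the complement has P[∩ A_i^c] ≥ 1 − 16/17 = 1/17 > 0, so some outcome avoids every A_i.

20·p = 16/17 ≈ 0.9412; existence CERTIFIED by the union bound.


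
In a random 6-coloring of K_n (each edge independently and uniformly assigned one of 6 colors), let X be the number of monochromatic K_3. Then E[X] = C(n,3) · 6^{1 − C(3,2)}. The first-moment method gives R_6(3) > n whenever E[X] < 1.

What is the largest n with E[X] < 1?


We need C(n, 3) · 6^{1 − 3} < 1, i.e. C(n, 3) < 6^{3 − 1} = 36.
Check values of n near the boundary:
  n = 5: C(5, 3) = 10; 10 < 36? YES
  n = 6: C(6, 3) = 20; 20 < 36? YES
  n = 7: C(7, 3) = 35; 35 < 36? YES
  n = 8: C(8, 3) = 56; 56 < 36? NO
  n = 9: C(9, 3) = 84; 84 < 36? NO
  n = 10: C(10, 3) = 120; 120 < 36? NO
The largest n with C(n, 3) < 36 is n = 7 (where E[X] = 35/36 ≈ 0.97222). Hence R_6(3) > 7, i.e. R_6(3) ≥ 8.

Largest n = 7; hence R_6(3) > 7.


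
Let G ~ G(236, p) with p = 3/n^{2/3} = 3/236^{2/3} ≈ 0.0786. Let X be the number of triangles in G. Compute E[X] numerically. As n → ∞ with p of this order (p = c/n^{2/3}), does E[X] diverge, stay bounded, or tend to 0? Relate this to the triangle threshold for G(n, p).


Number of potential triangles: C(236, 3) = 2162940.
Each occurs with probability p³ ≈ (0.0786)³ ≈ 4.84774e-04.
By linearity: E[X] = C(236, 3)·p³ ≈ 2162940 · 4.84774e-04 ≈ 1048.538.
Since α = 2/3 < 1, p = c/n^{2/3} ≫ 1/n is above the triangle threshold p ~ 1/n. Asymptotically E[X] ~ (c³/6)·n^{3(1−α)} = (3³/6)·n^{1} → ∞; triangles are abundant w.h.p.

E[X] ≈ 1048.538; in regime p = Θ(1/n^{2/3}) E[X] diverges (above the triangle threshold p ~ 1/n).


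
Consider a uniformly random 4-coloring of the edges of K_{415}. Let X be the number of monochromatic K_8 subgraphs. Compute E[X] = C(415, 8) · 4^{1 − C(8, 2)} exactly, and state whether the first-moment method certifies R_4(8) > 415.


E[X] = C(415, 8) · 4^{1 − 28} = 20388455694719685 · 4^{−27} = 20388455694719685/18014398509481984.
As a reduced fraction: E[X] = 20388455694719685/18014398509481984 ≈ 1.1318.
Is E[X] < 1? NO.
Since E[X] ≥ 1, the first-moment bound is inconclusive at n = 415; it does NOT by itself certify R_4(8) > 415.

E[X] = 20388455694719685/18014398509481984 ≈ 1.1318; E[X] ≥ 1; first-moment method inconclusive here.


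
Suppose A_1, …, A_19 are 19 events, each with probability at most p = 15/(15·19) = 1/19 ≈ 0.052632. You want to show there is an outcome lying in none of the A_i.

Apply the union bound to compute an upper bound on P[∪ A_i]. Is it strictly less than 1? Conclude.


Union bound: P[∪_{i=1}^{19} A_i] ≤ Σ_i P[A_i] ≤ 19·p = 19·(1/19) = 1.
Numerically: 1 ≈ 1.000000.
Is 1 < 1? NO.
Since the bound 1 is ≥ 1, the union bound is uninformative here; it does NOT by itself certify existence.

19·p = 1 ≈ 1.000000; existence NOT certified by the union bound.


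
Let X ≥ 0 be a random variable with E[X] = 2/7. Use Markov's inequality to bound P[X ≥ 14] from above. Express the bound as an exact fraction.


μ = E[X] = 2/7, a = 14.
Markov: P[X ≥ 14] ≤ μ/a = (2/7)/14 = 1/49.
Numerically: ≈ 0.0204.
(Since a = 14 > μ = 0.2857, the bound 1/49 is < 1 and informative.)

P[X ≥ 14] ≤ 1/49 ≈ 0.0204.


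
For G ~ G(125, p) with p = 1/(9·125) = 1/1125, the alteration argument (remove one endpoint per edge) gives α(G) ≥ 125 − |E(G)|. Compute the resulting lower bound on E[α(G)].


E[|E(G)|] = C(125, 2)·p = 7750 · (1/1125) = 62/9.
E[α(G)] ≥ n − E[|E(G)|] = 125 − 62/9 = 1063/9.
Numerically: ≈ 118.1111.
(This is only a lower bound; the true E[α(G)] may be larger.)

E[α(G)] ≥ 1063/9 ≈ 118.1111.


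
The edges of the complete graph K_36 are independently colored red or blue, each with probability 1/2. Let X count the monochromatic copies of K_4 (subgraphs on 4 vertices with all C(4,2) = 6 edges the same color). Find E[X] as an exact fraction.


Let X = Σ_S X_S over the C(36, 4) = 58905 subsets S of size 4, where X_S = 1 if the K_4 on S is monochromatic.
For a fixed S, the K_4 on S has C(4, 2) = 6 edges. P[all 6 edges red] = (1/2)^6, and likewise for blue, so P[monochromatic] = 2·(1/2)^6 = 2^{1 − 6} = 1/32.
By linearity of expectation: E[X] = C(36, 4) · 2^{1 − 6} = 58905 · 1/32 = 58905/32.
Numerically: E[X] ≈ 1840.781.

E[X] = C(36,4)·2^(1−C(4,2)) = 58905/32 ≈ 1840.781.


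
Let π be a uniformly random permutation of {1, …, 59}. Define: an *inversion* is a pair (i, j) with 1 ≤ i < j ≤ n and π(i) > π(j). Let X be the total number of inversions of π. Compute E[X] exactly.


Write X = Σ X_I over the C(59, 2) = 1711 pairs i < j, with X_I the indicator of one inversion.
There are 1711 indicators.
For each fixed pair i < j, the values π(i) and π(j) are two distinct elements of {1, …, 59} in uniformly random order; by symmetry P[π(i) > π(j)] = 1/2.
By linearity: E[X] = 1711 · (1/2) = C(59, 2) · (1/2) = 1711/2 = 1711/2 ≈ 855.50000.

E[X] = 1711/2 = 855.50000.


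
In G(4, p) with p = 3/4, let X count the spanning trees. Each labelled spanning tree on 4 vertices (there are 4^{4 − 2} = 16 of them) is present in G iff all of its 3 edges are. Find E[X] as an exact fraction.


K_4 has 4^{4 − 2} = 16 labelled spanning trees.
For each such spanning tree H, let X_H = 1 if all 3 edges of H are present in G. Then P[X_H = 1] = p^{3} = (3/4)^{3} = 27/64.
By linearity: E[X] = Σ_H E[X_H] = 16 · p^{3} = 16 · 27/64 = 27/4.
Numerically: E[X] ≈ 6.75.

E[X] = 16 · (3/4)^{3} = 27/4 ≈ 6.75.


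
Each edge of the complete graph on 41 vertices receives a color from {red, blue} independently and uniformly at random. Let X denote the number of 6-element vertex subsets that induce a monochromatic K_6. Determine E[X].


Let X = Σ_S X_S over the C(41, 6) = 4496388 subsets S of size 6, where X_S = 1 if the K_6 on S is monochromatic.
For a fixed S, the K_6 on S has C(6, 2) = 15 edges. P[all 15 edges red] = (1/2)^15, and likewise for blue, so P[monochromatic] = 2·(1/2)^15 = 2^{1 − 15} = 1/16384.
Summing: E[X] = C(41, 6) · 2^{1 − 15} = 4496388 · 1/16384 = 1124097/4096.
Numerically: E[X] ≈ 274.438.

E[X] = C(41,6)·2^(1−C(6,2)) = 1124097/4096 ≈ 274.438.


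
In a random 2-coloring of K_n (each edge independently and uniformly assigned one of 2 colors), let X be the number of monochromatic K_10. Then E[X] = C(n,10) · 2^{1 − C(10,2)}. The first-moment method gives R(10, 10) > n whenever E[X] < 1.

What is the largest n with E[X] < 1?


We need C(n, 10) · 2^{1 − 45} < 1, i.e. C(n, 10) < 2^{45 − 1} = 17592186044416.
Check values of n near the boundary:
  n = 96: C(96, 10) = 11279926456656; 11279926456656 < 17592186044416? YES
  n = 97: C(97, 10) = 12576469727536; 12576469727536 < 17592186044416? YES
  n = 98: C(98, 10) = 14005614014756; 14005614014756 < 17592186044416? YES
  n = 99: C(99, 10) = 15579278510796; 15579278510796 < 17592186044416? YES
  n = 100: C(100, 10) = 17310309456440; 17310309456440 < 17592186044416? YES
  n = 101: C(101, 10) = 19212541264840; 19212541264840 < 17592186044416? NO
  n = 102: C(102, 10) = 21300860967540; 21300860967540 < 17592186044416? NO
  n = 103: C(103, 10) = 23591276125340; 23591276125340 < 17592186044416? NO
The largest n with C(n, 10) < 17592186044416 is n = 100 (where E[X] = 2163788682055/2199023255552 ≈ 0.98398). Hence R(10, 10) > 100, i.e. R(10, 10) ≥ 101.

Largest n = 100; hence R(10, 10) > 100.


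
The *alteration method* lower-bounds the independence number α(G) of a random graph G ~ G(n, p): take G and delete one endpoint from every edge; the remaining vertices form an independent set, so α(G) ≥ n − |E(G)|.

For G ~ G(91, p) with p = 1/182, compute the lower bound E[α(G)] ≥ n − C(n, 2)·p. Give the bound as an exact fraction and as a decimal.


E[|E(G)|] = C(91, 2)·p = 4095 · (1/182) = 45/2.
E[α(G)] ≥ n − E[|E(G)|] = 91 − 45/2 = 137/2.
Numerically: ≈ 68.500.
(This is only a lower bound; the true E[α(G)] may be larger.)

E[α(G)] ≥ 137/2 ≈ 68.500.


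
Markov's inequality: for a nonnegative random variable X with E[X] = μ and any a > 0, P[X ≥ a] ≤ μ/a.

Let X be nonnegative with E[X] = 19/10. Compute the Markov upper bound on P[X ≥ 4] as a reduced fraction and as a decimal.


μ = E[X] = 19/10, a = 4.
Markov: P[X ≥ 4] ≤ μ/a = (19/10)/4 = 19/40.
Numerically: ≈ 0.4750.
(Since a = 4 > μ = 1.9000, the bound 19/40 is < 1 and informative.)

P[X ≥ 4] ≤ 19/40 ≈ 0.4750.


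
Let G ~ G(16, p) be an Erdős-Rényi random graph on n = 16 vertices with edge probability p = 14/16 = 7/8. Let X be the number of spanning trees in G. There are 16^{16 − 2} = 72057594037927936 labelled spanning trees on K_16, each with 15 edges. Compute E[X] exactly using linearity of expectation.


K_16 has 16^{16 − 2} = 72057594037927936 labelled spanning trees.
For each such spanning tree H, let X_H = 1 if all 15 edges of H are present in G. Then P[X_H = 1] = p^{15} = (7/8)^{15} = 4747561509943/35184372088832.
By linearity of expectation: E[X] = Σ_H E[X_H] = 72057594037927936 · p^{15} = 72057594037927936 · 4747561509943/35184372088832 = 9723005972363264.
Numerically: E[X] ≈ 9.72301e+15.

E[X] = 72057594037927936 · (7/8)^{15} = 9723005972363264 ≈ 9.72301e+15.
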